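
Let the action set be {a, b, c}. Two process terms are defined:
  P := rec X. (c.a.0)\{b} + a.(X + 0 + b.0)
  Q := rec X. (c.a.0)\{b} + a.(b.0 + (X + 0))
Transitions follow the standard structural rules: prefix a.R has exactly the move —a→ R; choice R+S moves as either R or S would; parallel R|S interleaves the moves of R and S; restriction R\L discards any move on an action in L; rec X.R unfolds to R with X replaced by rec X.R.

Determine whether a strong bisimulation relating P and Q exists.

LTS(P): 5 reachable states
  u0 = rec X. (c.a.0)\{b} + a.(X + 0 + b.0) | —a→ u1, —c→ u2
  u1 = (rec X. (c.a.0)\{b} + a.(X + 0 + b.0)) + 0 + b.0 | —a→ u1, —b→ u3, —c→ u2
  u2 = (a.0)\{b} | —a→ u4
  u3 = 0 | stopped
  u4 = 0\{b} | stopped
LTS(Q): 5 reachable states
  v0 = rec X. (c.a.0)\{b} + a.(b.0 + (X + 0)) | —a→ v1, —c→ v2
  v1 = b.0 + ((rec X. (c.a.0)\{b} + a.(b.0 + (X + 0))) + 0) | —a→ v1, —b→ v3, —c→ v2
  v2 = (a.0)\{b} | —a→ v4
  v3 = 0 | stopped
  v4 = 0\{b} | stopped
Coarsest stable partition (strong bisimilarity classes):
  B0 = {u0, v0}
  B1 = {u1, v1}
  B2 = {u3, u4, v3, v4}
  B3 = {u2, v2}
u0 ∈ B0, v0 ∈ B0 → same block

YES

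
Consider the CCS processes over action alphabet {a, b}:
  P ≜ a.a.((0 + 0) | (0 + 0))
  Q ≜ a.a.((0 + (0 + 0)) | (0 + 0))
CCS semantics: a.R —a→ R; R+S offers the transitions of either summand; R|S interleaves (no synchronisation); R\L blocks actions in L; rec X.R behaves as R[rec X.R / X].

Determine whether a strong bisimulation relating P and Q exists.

LTS(P): 3 reachable states
  p0 = a.a.((0 + 0) | (0 + 0)) has moves --a--▸ p1
  p1 = a.((0 + 0) | (0 + 0)) has moves --a--▸ p2
  p2 = (0 + 0) | (0 + 0) has moves ∅
LTS(Q): 3 reachable states
  q0 = a.a.((0 + (0 + 0)) | (0 + 0)) has moves --a--▸ q1
  q1 = a.((0 + (0 + 0)) | (0 + 0)) has moves --a--▸ q2
  q2 = (0 + (0 + 0)) | (0 + 0) has moves ∅
Bisimilarity quotient blocks:
  B0 = {p0, q0}
  B1 = {p1, q1}
  B2 = {p2, q2}
p0 ∈ B0, q0 ∈ B0 → same block

YES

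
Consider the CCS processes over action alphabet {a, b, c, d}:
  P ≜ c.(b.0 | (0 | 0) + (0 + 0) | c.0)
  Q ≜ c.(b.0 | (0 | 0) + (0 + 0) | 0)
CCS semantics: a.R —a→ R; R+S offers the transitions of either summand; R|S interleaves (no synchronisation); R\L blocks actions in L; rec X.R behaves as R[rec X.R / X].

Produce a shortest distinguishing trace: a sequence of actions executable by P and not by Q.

LTS(P): 4 reachable states
  m0 = c.(b.0 | (0 | 0) + (0 + 0) | c.0) → --c--▸ m1
  m1 = b.0 | (0 | 0) + (0 + 0) | c.0 → --b--▸ m2, --c--▸ m3
  m2 = 0 | (0 | 0) → ∅
  m3 = (0 + 0) | 0 → ∅
LTS(Q): 3 reachable states
  n0 = c.(b.0 | (0 | 0) + (0 + 0) | 0) → --c--▸ n1
  n1 = b.0 | (0 | 0) + (0 + 0) | 0 → --b--▸ n2
  n2 = 0 | (0 | 0) → ∅
Trace ⟨cc⟩ through P, begin at {m0}:
  [1] c ⇒ {m1}
  [2] c ⇒ {m3}
  P completes σ.
Trace ⟨cc⟩ through Q, begin at {n0}:
  [1] c ⇒ {n1}
  [2] c ⇒ ∅  — Q cannot continue

cc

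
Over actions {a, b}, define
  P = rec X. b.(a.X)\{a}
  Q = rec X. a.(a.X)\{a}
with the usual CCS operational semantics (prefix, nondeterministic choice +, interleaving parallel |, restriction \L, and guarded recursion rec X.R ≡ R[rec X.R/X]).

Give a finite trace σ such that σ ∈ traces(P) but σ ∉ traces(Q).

LTS(P): 2 reachable states
  u0 = rec X. b.(a.X)\{a} | -b-> u1
  u1 = (a.(rec X. b.(a.X)\{a}))\{a} | ·
LTS(Q): 2 reachable states
  v0 = rec X. a.(a.X)\{a} | -a-> v1
  v1 = (a.(rec X. a.(a.X)\{a}))\{a} | ·
Trace ⟨b⟩ through P, begin at {u0}:
  [1] b ⇒ {u1}
  — P admits the full trace.
Trace ⟨b⟩ through Q, begin at {v0}:
  [1] b ⇒ ∅  — Q cannot continue

b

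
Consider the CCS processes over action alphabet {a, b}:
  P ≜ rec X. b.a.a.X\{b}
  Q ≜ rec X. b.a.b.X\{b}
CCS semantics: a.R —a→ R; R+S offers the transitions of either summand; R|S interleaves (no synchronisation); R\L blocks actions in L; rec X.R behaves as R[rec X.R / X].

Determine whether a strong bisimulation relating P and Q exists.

LTS(P): 4 reachable states
  u0 = rec X. b.a.a.X\{b} :: -b-> u1
  u1 = a.a.(rec X. b.a.a.X\{b})\{b} :: -a-> u2
  u2 = a.(rec X. b.a.a.X\{b})\{b} :: -a-> u3
  u3 = (rec X. b.a.a.X\{b})\{b} :: deadlocked
LTS(Q): 4 reachable states
  v0 = rec X. b.a.b.X\{b} :: -b-> v1
  v1 = a.b.(rec X. b.a.b.X\{b})\{b} :: -a-> v2
  v2 = b.(rec X. b.a.b.X\{b})\{b} :: -b-> v3
  v3 = (rec X. b.a.b.X\{b})\{b} :: deadlocked
Bisimilarity quotient blocks:
  B0 = {u0}
  B1 = {u1}
  B2 = {u2}
  B3 = {u3, v3}
  B4 = {v0}
  B5 = {v1}
  B6 = {v2}
u0 ∈ B0, v0 ∈ B4 → different blocks

NO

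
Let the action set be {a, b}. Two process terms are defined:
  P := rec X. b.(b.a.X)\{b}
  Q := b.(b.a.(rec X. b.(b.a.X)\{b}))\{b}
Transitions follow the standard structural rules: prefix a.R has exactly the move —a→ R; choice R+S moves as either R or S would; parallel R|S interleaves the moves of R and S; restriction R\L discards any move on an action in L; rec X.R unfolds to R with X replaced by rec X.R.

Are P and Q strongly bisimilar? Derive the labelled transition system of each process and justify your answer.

P's transition system — 2 states:
  m0 = rec X. b.(b.a.X)\{b} | —b→ m1
  m1 = (b.a.(rec X. b.(b.a.X)\{b}))\{b} | (no moves)
Q's transition system — 2 states:
  n0 = b.(b.a.(rec X. b.(b.a.X)\{b}))\{b} | —b→ n1
  n1 = (b.a.(rec X. b.(b.a.X)\{b}))\{b} | (no moves)
Coarsest stable partition (strong bisimilarity classes):
  B0 = {m0, n0}
  B1 = {m1, n1}
m0 ∈ B0, n0 ∈ B0 → same block

YES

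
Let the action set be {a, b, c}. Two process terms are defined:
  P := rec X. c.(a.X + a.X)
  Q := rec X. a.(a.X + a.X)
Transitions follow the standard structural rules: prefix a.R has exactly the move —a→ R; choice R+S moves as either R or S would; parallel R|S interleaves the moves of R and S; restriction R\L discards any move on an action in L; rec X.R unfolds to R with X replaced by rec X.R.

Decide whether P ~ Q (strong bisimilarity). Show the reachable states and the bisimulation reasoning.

Reachable graph of P (2 states):
  m0 = rec X. c.(a.X + a.X) :: ··c··> m1
  m1 = a.(rec X. c.(a.X + a.X)) + a.(rec X. c.(a.X + a.X)) :: ··a··> m0
Reachable graph of Q (2 states):
  n0 = rec X. a.(a.X + a.X) :: ··a··> n1
  n1 = a.(rec X. a.(a.X + a.X)) + a.(rec X. a.(a.X + a.X)) :: ··a··> n0
Coarsest stable partition (strong bisimilarity classes):
  B0 = {m0}
  B1 = {m1}
  B2 = {n0, n1}
m0 ∈ B0, n0 ∈ B2 → different blocks

P ≁ Q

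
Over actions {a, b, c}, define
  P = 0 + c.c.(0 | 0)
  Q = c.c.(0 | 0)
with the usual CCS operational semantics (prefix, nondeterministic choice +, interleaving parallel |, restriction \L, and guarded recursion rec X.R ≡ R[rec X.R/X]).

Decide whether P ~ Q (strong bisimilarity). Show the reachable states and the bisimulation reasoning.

P's transition system — 3 states:
  m0 = 0 + c.c.(0 | 0) | =c=> m1
  m1 = c.(0 | 0) | =c=> m2
  m2 = 0 | 0 | deadlocked
Q's transition system — 3 states:
  n0 = c.c.(0 | 0) | =c=> n1
  n1 = c.(0 | 0) | =c=> n2
  n2 = 0 | 0 | deadlocked
Bisimilarity quotient blocks:
  B0 = {m0, n0}
  B1 = {m1, n1}
  B2 = {m2, n2}
m0 ∈ B0, n0 ∈ B0 → same block

bisimilar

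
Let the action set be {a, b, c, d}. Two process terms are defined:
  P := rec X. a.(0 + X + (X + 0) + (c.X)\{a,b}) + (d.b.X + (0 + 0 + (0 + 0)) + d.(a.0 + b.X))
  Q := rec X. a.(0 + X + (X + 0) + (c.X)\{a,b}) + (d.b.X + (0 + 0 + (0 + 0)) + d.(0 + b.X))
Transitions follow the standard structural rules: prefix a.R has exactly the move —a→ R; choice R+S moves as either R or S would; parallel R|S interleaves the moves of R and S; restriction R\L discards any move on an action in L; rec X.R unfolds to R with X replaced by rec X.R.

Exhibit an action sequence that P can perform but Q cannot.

Reachable graph of P (8 states):
  m0 = rec X. a.(0 + X + (X + 0) + (c.X)\{a,b}) + (d.b.X + (0 + 0 + (0 + 0)) + d.(a.0 + b.X)) has moves --a--▸ m1, --d--▸ m2, --d--▸ m3
  m1 = 0 + (rec X. a.(0 + X + (X + 0) + (c.X)\{a,b}) + (d.b.X + (0 + 0 + (0 + 0)) + d.(a.0 + b.X))) + ((rec X. a.(0 + X + (X + 0) + (c.X)\{a,b}) + (d.b.X + (0 + 0 + (0 + 0)) + d.(a.0 + b.X))) + 0) + (c.(rec X. a.(0 + X + (X + 0) + (c.X)\{a,b}) + (d.b.X + (0 + 0 + (0 + 0)) + d.(a.0 + b.X))))\{a,b} has moves --a--▸ m1, --c--▸ m4, --d--▸ m2, --d--▸ m3
  m2 = a.0 + b.(rec X. a.(0 + X + (X + 0) + (c.X)\{a,b}) + (d.b.X + (0 + 0 + (0 + 0)) + d.(a.0 + b.X))) has moves --a--▸ m5, --b--▸ m0
  m3 = b.(rec X. a.(0 + X + (X + 0) + (c.X)\{a,b}) + (d.b.X + (0 + 0 + (0 + 0)) + d.(a.0 + b.X))) has moves --b--▸ m0
  m4 = (rec X. a.(0 + X + (X + 0) + (c.X)\{a,b}) + (d.b.X + (0 + 0 + (0 + 0)) + d.(a.0 + b.X)))\{a,b} has moves --d--▸ m6, --d--▸ m7
  m5 = 0 has moves (no moves)
  m6 = (a.0 + b.(rec X. a.(0 + X + (X + 0) + (c.X)\{a,b}) + (d.b.X + (0 + 0 + (0 + 0)) + d.(a.0 + b.X))))\{a,b} has moves (no moves)
  m7 = (b.(rec X. a.(0 + X + (X + 0) + (c.X)\{a,b}) + (d.b.X + (0 + 0 + (0 + 0)) + d.(a.0 + b.X))))\{a,b} has moves (no moves)
Reachable graph of Q (7 states):
  n0 = rec X. a.(0 + X + (X + 0) + (c.X)\{a,b}) + (d.b.X + (0 + 0 + (0 + 0)) + d.(0 + b.X)) has moves --a--▸ n1, --d--▸ n2, --d--▸ n3
  n1 = 0 + (rec X. a.(0 + X + (X + 0) + (c.X)\{a,b}) + (d.b.X + (0 + 0 + (0 + 0)) + d.(0 + b.X))) + ((rec X. a.(0 + X + (X + 0) + (c.X)\{a,b}) + (d.b.X + (0 + 0 + (0 + 0)) + d.(0 + b.X))) + 0) + (c.(rec X. a.(0 + X + (X + 0) + (c.X)\{a,b}) + (d.b.X + (0 + 0 + (0 + 0)) + d.(0 + b.X))))\{a,b} has moves --a--▸ n1, --c--▸ n4, --d--▸ n2, --d--▸ n3
  n2 = 0 + b.(rec X. a.(0 + X + (X + 0) + (c.X)\{a,b}) + (d.b.X + (0 + 0 + (0 + 0)) + d.(0 + b.X))) has moves --b--▸ n0
  n3 = b.(rec X. a.(0 + X + (X + 0) + (c.X)\{a,b}) + (d.b.X + (0 + 0 + (0 + 0)) + d.(0 + b.X))) has moves --b--▸ n0
  n4 = (rec X. a.(0 + X + (X + 0) + (c.X)\{a,b}) + (d.b.X + (0 + 0 + (0 + 0)) + d.(0 + b.X)))\{a,b} has moves --d--▸ n5, --d--▸ n6
  n5 = (0 + b.(rec X. a.(0 + X + (X + 0) + (c.X)\{a,b}) + (d.b.X + (0 + 0 + (0 + 0)) + d.(0 + b.X))))\{a,b} has moves (no moves)
  n6 = (b.(rec X. a.(0 + X + (X + 0) + (c.X)\{a,b}) + (d.b.X + (0 + 0 + (0 + 0)) + d.(0 + b.X))))\{a,b} has moves (no moves)
Run σ = ⟨da⟩ on P: start {m0}
  after d @ step 1: {m2, m3}
  after a @ step 2: {m5}
  ✓ P
Run σ = ⟨da⟩ on Q: start {n0}
  after d @ step 1: {n2, n3}
  after a @ step 2: ∅ (Q stuck)

da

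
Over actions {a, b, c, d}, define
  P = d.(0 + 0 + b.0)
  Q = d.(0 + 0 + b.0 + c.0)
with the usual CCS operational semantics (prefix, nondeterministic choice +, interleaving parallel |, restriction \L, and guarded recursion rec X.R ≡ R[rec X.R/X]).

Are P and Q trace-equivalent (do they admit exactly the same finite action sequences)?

NO — witness ⟨dc⟩

P's transition system — 3 states:
  m0 = d.(0 + 0 + b.0) has moves —d→ m1
  m1 = 0 + 0 + b.0 has moves —b→ m2
  m2 = 0 has moves stopped
Q's transition system — 3 states:
  n0 = d.(0 + 0 + b.0 + c.0) has moves —d→ n1
  n1 = 0 + 0 + b.0 + c.0 has moves —b→ n2, —c→ n2
  n2 = 0 has moves stopped
Executing dc from Q (initial set {n0}):
  [1] d ⇒ {n1}
  [2] c ⇒ {n2}
  — Q admits the full trace.
Executing dc from P (initial set {m0}):
  [1] d ⇒ {m1}
  [2] c ⇒ ∅  — P cannot continue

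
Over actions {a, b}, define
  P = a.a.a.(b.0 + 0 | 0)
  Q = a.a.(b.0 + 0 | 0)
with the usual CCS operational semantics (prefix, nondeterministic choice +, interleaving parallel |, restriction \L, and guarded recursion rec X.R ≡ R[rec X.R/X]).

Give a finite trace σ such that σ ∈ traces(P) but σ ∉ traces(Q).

LTS(P): 5 reachable states
  s0 = a.a.a.(b.0 + 0 | 0) → ··a··> s1
  s1 = a.a.(b.0 + 0 | 0) → ··a··> s2
  s2 = a.(b.0 + 0 | 0) → ··a··> s3
  s3 = b.0 + 0 | 0 → ··b··> s4
  s4 = 0 → deadlocked
LTS(Q): 4 reachable states
  t0 = a.a.(b.0 + 0 | 0) → ··a··> t1
  t1 = a.(b.0 + 0 | 0) → ··a··> t2
  t2 = b.0 + 0 | 0 → ··b··> t3
  t3 = 0 → deadlocked
Trace ⟨aaa⟩ through P, begin at {s0}:
  step 1 (a): {s1}
  step 2 (a): {s2}
  step 3 (a): {s3}
  P completes σ.
Trace ⟨aaa⟩ through Q, begin at {t0}:
  step 1 (a): {t1}
  step 2 (a): {t2}
  step 3 (a): ∅  — Q cannot continue

aaa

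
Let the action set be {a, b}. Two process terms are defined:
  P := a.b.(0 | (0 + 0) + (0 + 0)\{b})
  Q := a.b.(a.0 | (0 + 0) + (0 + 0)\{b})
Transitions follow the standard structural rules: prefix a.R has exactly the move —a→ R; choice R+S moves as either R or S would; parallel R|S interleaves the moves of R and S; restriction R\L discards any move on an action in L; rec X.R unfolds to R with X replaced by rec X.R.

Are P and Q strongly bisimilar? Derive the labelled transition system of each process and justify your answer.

NO

Reachable graph of P (3 states):
  p0 = a.b.(0 | (0 + 0) + (0 + 0)\{b}) :: =a=> p1
  p1 = b.(0 | (0 + 0) + (0 + 0)\{b}) :: =b=> p2
  p2 = 0 | (0 + 0) + (0 + 0)\{b} :: deadlocked
Reachable graph of Q (4 states):
  q0 = a.b.(a.0 | (0 + 0) + (0 + 0)\{b}) :: =a=> q1
  q1 = b.(a.0 | (0 + 0) + (0 + 0)\{b}) :: =b=> q2
  q2 = a.0 | (0 + 0) + (0 + 0)\{b} :: =a=> q3
  q3 = 0 | (0 + 0) :: deadlocked
Coarsest stable partition (strong bisimilarity classes):
  B0 = {p0}
  B1 = {p1}
  B2 = {p2, q3}
  B3 = {q0}
  B4 = {q1}
  B5 = {q2}
p0 ∈ B0, q0 ∈ B3 → different blocks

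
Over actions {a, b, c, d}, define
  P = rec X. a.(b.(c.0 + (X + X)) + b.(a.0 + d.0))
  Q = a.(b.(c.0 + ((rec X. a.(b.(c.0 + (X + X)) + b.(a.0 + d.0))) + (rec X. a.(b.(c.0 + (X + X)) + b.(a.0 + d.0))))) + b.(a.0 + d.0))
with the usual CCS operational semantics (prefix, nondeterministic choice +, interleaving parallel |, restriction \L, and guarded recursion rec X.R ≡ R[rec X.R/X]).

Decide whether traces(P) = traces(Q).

Reachable graph of P (5 states):
  u0 = rec X. a.(b.(c.0 + (X + X)) + b.(a.0 + d.0)) :: =a=> u1
  u1 = b.(c.0 + ((rec X. a.(b.(c.0 + (X + X)) + b.(a.0 + d.0))) + (rec X. a.(b.(c.0 + (X + X)) + b.(a.0 + d.0))))) + b.(a.0 + d.0) :: =b=> u2, =b=> u3
  u2 = a.0 + d.0 :: =a=> u4, =d=> u4
  u3 = c.0 + ((rec X. a.(b.(c.0 + (X + X)) + b.(a.0 + d.0))) + (rec X. a.(b.(c.0 + (X + X)) + b.(a.0 + d.0)))) :: =a=> u1, =c=> u4
  u4 = 0 :: (no moves)
Reachable graph of Q (5 states):
  v0 = a.(b.(c.0 + ((rec X. a.(b.(c.0 + (X + X)) + b.(a.0 + d.0))) + (rec X. a.(b.(c.0 + (X + X)) + b.(a.0 + d.0))))) + b.(a.0 + d.0)) :: =a=> v1
  v1 = b.(c.0 + ((rec X. a.(b.(c.0 + (X + X)) + b.(a.0 + d.0))) + (rec X. a.(b.(c.0 + (X + X)) + b.(a.0 + d.0))))) + b.(a.0 + d.0) :: =b=> v2, =b=> v3
  v2 = a.0 + d.0 :: =a=> v4, =d=> v4
  v3 = c.0 + ((rec X. a.(b.(c.0 + (X + X)) + b.(a.0 + d.0))) + (rec X. a.(b.(c.0 + (X + X)) + b.(a.0 + d.0)))) :: =a=> v1, =c=> v4
  v4 = 0 :: (no moves)
Partition-refinement fixed point:
  B0 = {u0, v0}
  B1 = {u1, v1}
  B2 = {u3, v3}
  B3 = {u4, v4}
  B4 = {u2, v2}
u0 ∈ B0, v0 ∈ B0 → same block
Bisimilar ⇒ trace-equivalent.

YES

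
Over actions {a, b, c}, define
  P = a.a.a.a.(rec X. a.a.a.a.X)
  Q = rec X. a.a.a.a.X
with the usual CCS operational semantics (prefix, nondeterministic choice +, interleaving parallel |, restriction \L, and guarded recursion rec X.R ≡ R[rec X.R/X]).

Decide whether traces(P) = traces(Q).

traces(P) = traces(Q)

LTS(P): 5 reachable states
  u0 = a.a.a.a.(rec X. a.a.a.a.X) | —a→ u1
  u1 = a.a.a.(rec X. a.a.a.a.X) | —a→ u2
  u2 = a.a.(rec X. a.a.a.a.X) | —a→ u3
  u3 = a.(rec X. a.a.a.a.X) | —a→ u4
  u4 = rec X. a.a.a.a.X | —a→ u1
LTS(Q): 4 reachable states
  v0 = rec X. a.a.a.a.X | —a→ v1
  v1 = a.a.a.(rec X. a.a.a.a.X) | —a→ v2
  v2 = a.a.(rec X. a.a.a.a.X) | —a→ v3
  v3 = a.(rec X. a.a.a.a.X) | —a→ v0
Coarsest stable partition (strong bisimilarity classes):
  B0 = {u0, u1, u2, u3, u4, v0, v1, v2, v3}
u0 ∈ B0, v0 ∈ B0 → same block
Bisimilar ⇒ trace-equivalent.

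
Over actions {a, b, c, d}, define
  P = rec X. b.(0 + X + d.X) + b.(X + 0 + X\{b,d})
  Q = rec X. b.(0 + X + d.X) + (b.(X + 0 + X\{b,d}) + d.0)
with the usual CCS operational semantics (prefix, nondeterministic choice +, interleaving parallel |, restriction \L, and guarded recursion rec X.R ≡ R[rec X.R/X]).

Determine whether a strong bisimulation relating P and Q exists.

Reachable graph of P (3 states):
  u0 = rec X. b.(0 + X + d.X) + b.(X + 0 + X\{b,d}) → -b-> u1, -b-> u2
  u1 = (rec X. b.(0 + X + d.X) + b.(X + 0 + X\{b,d})) + 0 + (rec X. b.(0 + X + d.X) + b.(X + 0 + X\{b,d}))\{b,d} → -b-> u1, -b-> u2
  u2 = 0 + (rec X. b.(0 + X + d.X) + b.(X + 0 + X\{b,d})) + d.(rec X. b.(0 + X + d.X) + b.(X + 0 + X\{b,d})) → -b-> u1, -b-> u2, -d-> u0
Reachable graph of Q (4 states):
  v0 = rec X. b.(0 + X + d.X) + (b.(X + 0 + X\{b,d}) + d.0) → -b-> v1, -b-> v2, -d-> v3
  v1 = (rec X. b.(0 + X + d.X) + (b.(X + 0 + X\{b,d}) + d.0)) + 0 + (rec X. b.(0 + X + d.X) + (b.(X + 0 + X\{b,d}) + d.0))\{b,d} → -b-> v1, -b-> v2, -d-> v3
  v2 = 0 + (rec X. b.(0 + X + d.X) + (b.(X + 0 + X\{b,d}) + d.0)) + d.(rec X. b.(0 + X + d.X) + (b.(X + 0 + X\{b,d}) + d.0)) → -b-> v1, -b-> v2, -d-> v0, -d-> v3
  v3 = 0 → deadlocked
Coarsest stable partition (strong bisimilarity classes):
  B0 = {u0, u1}
  B1 = {u2}
  B2 = {v0, v1}
  B3 = {v3}
  B4 = {v2}
u0 ∈ B0, v0 ∈ B2 → different blocks

NO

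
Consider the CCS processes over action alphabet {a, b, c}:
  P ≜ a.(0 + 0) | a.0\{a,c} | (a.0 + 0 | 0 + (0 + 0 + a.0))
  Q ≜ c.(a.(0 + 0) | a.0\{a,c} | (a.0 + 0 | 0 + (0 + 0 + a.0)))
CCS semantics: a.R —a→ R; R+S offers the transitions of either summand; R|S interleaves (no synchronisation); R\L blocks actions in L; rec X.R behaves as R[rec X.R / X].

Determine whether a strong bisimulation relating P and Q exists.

P ≁ Q

LTS(P): 8 reachable states
  u0 = a.(0 + 0) | a.0\{a,c} | (a.0 + 0 | 0 + (0 + 0 + a.0)) has moves =a=> u1, =a=> u2, =a=> u3
  u1 = (0 + 0) | a.0\{a,c} | (a.0 + 0 | 0 + (0 + 0 + a.0)) has moves =a=> u4, =a=> u5
  u2 = a.(0 + 0) | 0\{a,c} | (a.0 + 0 | 0 + (0 + 0 + a.0)) has moves =a=> u4, =a=> u6
  u3 = a.(0 + 0) | a.0\{a,c} | 0 has moves =a=> u5, =a=> u6
  u4 = (0 + 0) | 0\{a,c} | (a.0 + 0 | 0 + (0 + 0 + a.0)) has moves =a=> u7
  u5 = (0 + 0) | a.0\{a,c} | 0 has moves =a=> u7
  u6 = a.(0 + 0) | 0\{a,c} | 0 has moves =a=> u7
  u7 = (0 + 0) | 0\{a,c} | 0 has moves ·
LTS(Q): 9 reachable states
  v0 = c.(a.(0 + 0) | a.0\{a,c} | (a.0 + 0 | 0 + (0 + 0 + a.0))) has moves =c=> v1
  v1 = a.(0 + 0) | a.0\{a,c} | (a.0 + 0 | 0 + (0 + 0 + a.0)) has moves =a=> v2, =a=> v3, =a=> v4
  v2 = (0 + 0) | a.0\{a,c} | (a.0 + 0 | 0 + (0 + 0 + a.0)) has moves =a=> v5, =a=> v6
  v3 = a.(0 + 0) | 0\{a,c} | (a.0 + 0 | 0 + (0 + 0 + a.0)) has moves =a=> v5, =a=> v7
  v4 = a.(0 + 0) | a.0\{a,c} | 0 has moves =a=> v6, =a=> v7
  v5 = (0 + 0) | 0\{a,c} | (a.0 + 0 | 0 + (0 + 0 + a.0)) has moves =a=> v8
  v6 = (0 + 0) | a.0\{a,c} | 0 has moves =a=> v8
  v7 = a.(0 + 0) | 0\{a,c} | 0 has moves =a=> v8
  v8 = (0 + 0) | 0\{a,c} | 0 has moves ·
Bisimilarity quotient blocks:
  B0 = {u0, v1}
  B1 = {u1, u2, u3, v2, v3, v4}
  B2 = {u4, u5, u6, v5, v6, v7}
  B3 = {u7, v8}
  B4 = {v0}
u0 ∈ B0, v0 ∈ B4 → different blocks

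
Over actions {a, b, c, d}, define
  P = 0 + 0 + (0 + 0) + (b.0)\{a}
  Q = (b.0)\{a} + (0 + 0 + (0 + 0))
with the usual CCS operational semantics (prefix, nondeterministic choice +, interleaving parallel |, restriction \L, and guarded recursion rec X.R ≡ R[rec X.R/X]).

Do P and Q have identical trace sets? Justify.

YES

P's transition system — 2 states:
  s0 = 0 + 0 + (0 + 0) + (b.0)\{a} :: --b--▸ s1
  s1 = 0\{a} :: deadlocked
Q's transition system — 2 states:
  t0 = (b.0)\{a} + (0 + 0 + (0 + 0)) :: --b--▸ t1
  t1 = 0\{a} :: deadlocked
Bisimilarity quotient blocks:
  B0 = {s0, t0}
  B1 = {s1, t1}
s0 ∈ B0, t0 ∈ B0 → same block
Bisimilar ⇒ trace-equivalent.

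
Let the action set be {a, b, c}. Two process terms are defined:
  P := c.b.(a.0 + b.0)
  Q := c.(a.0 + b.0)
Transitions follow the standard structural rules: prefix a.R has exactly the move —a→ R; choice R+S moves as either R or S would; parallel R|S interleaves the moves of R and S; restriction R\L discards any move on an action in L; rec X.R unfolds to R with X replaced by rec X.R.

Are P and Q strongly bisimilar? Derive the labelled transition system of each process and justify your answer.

not bisimilar

LTS(P): 4 reachable states
  m0 = c.b.(a.0 + b.0) → —c→ m1
  m1 = b.(a.0 + b.0) → —b→ m2
  m2 = a.0 + b.0 → —a→ m3, —b→ m3
  m3 = 0 → (no moves)
LTS(Q): 3 reachable states
  n0 = c.(a.0 + b.0) → —c→ n1
  n1 = a.0 + b.0 → —a→ n2, —b→ n2
  n2 = 0 → (no moves)
Partition-refinement fixed point:
  B0 = {m0}
  B1 = {m1}
  B2 = {m2, n1}
  B3 = {m3, n2}
  B4 = {n0}
m0 ∈ B0, n0 ∈ B4 → different blocks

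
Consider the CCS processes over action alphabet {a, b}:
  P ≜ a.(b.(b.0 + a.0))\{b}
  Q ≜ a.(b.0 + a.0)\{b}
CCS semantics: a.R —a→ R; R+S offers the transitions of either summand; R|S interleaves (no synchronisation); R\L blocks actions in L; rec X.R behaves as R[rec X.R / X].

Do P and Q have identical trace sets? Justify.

P's transition system — 2 states:
  u0 = a.(b.(b.0 + a.0))\{b} has moves --a--▸ u1
  u1 = (b.(b.0 + a.0))\{b} has moves ∅
Q's transition system — 3 states:
  v0 = a.(b.0 + a.0)\{b} has moves --a--▸ v1
  v1 = (b.0 + a.0)\{b} has moves --a--▸ v2
  v2 = 0\{b} has moves ∅
Run σ = ⟨aa⟩ on Q: start {v0}
  step 1 (a): {v1}
  step 2 (a): {v2}
  Q completes σ.
Run σ = ⟨aa⟩ on P: start {u0}
  step 1 (a): {u1}
  step 2 (a): ∅ (P stuck)

trace-distinct — witness ⟨aa⟩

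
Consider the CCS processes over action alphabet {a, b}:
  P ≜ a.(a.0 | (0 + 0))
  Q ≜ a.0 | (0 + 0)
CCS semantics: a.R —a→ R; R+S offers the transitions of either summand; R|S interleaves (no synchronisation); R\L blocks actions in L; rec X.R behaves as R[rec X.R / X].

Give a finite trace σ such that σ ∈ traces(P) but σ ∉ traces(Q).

Reachable graph of P (3 states):
  s0 = a.(a.0 | (0 + 0)) ⊢ ··a··> s1
  s1 = a.0 | (0 + 0) ⊢ ··a··> s2
  s2 = 0 | (0 + 0) ⊢ deadlocked
Reachable graph of Q (2 states):
  t0 = a.0 | (0 + 0) ⊢ ··a··> t1
  t1 = 0 | (0 + 0) ⊢ deadlocked
Executing aa from P (initial set {s0}):
  [1] a ⇒ {s1}
  [2] a ⇒ {s2}
  ✓ P
Executing aa from Q (initial set {t0}):
  [1] a ⇒ {t1}
  [2] a ⇒ ∅ (Q stuck)

aa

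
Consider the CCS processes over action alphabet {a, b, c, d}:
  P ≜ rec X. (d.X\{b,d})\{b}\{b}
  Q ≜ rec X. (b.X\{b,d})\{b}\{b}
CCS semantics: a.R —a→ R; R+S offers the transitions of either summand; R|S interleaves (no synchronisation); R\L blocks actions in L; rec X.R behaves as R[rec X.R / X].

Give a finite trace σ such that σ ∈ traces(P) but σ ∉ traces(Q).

d

P's transition system — 2 states:
  u0 = rec X. (d.X\{b,d})\{b}\{b} → -d-> u1
  u1 = (rec X. (d.X\{b,d})\{b}\{b})\{b,d}\{b}\{b} → (no moves)
Q's transition system — 1 states:
  v0 = rec X. (b.X\{b,d})\{b}\{b} → (no moves)
Run σ = ⟨d⟩ on P: start {u0}
  [1] d ⇒ {u1}
  — P admits the full trace.
Run σ = ⟨d⟩ on Q: start {v0}
  [1] d ⇒ ∅  — Q cannot continue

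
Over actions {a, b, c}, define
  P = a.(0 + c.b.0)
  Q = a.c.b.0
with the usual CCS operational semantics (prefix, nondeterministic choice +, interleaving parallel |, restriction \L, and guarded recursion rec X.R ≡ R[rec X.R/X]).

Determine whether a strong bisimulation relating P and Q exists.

LTS(P): 4 reachable states
  u0 = a.(0 + c.b.0) | --a--▸ u1
  u1 = 0 + c.b.0 | --c--▸ u2
  u2 = b.0 | --b--▸ u3
  u3 = 0 | ·
LTS(Q): 4 reachable states
  v0 = a.c.b.0 | --a--▸ v1
  v1 = c.b.0 | --c--▸ v2
  v2 = b.0 | --b--▸ v3
  v3 = 0 | ·
Partition-refinement fixed point:
  B0 = {u0, v0}
  B1 = {u1, v1}
  B2 = {u2, v2}
  B3 = {u3, v3}
u0 ∈ B0, v0 ∈ B0 → same block

YES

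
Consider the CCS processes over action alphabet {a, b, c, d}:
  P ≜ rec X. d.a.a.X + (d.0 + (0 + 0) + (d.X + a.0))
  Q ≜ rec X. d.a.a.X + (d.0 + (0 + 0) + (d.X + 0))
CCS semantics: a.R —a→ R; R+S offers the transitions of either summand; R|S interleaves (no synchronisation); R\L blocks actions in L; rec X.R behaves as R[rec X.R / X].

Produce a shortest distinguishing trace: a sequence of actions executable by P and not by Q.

LTS(P): 4 reachable states
  p0 = rec X. d.a.a.X + (d.0 + (0 + 0) + (d.X + a.0)) | --a--▸ p1, --d--▸ p0, --d--▸ p1, --d--▸ p2
  p1 = 0 | deadlocked
  p2 = a.a.(rec X. d.a.a.X + (d.0 + (0 + 0) + (d.X + a.0))) | --a--▸ p3
  p3 = a.(rec X. d.a.a.X + (d.0 + (0 + 0) + (d.X + a.0))) | --a--▸ p0
LTS(Q): 4 reachable states
  q0 = rec X. d.a.a.X + (d.0 + (0 + 0) + (d.X + 0)) | --d--▸ q0, --d--▸ q1, --d--▸ q2
  q1 = 0 | deadlocked
  q2 = a.a.(rec X. d.a.a.X + (d.0 + (0 + 0) + (d.X + 0))) | --a--▸ q3
  q3 = a.(rec X. d.a.a.X + (d.0 + (0 + 0) + (d.X + 0))) | --a--▸ q0
Run σ = ⟨a⟩ on P: start {p0}
  step 1 (a): {p1}
  — P admits the full trace.
Run σ = ⟨a⟩ on Q: start {q0}
  step 1 (a): no successor for Q

a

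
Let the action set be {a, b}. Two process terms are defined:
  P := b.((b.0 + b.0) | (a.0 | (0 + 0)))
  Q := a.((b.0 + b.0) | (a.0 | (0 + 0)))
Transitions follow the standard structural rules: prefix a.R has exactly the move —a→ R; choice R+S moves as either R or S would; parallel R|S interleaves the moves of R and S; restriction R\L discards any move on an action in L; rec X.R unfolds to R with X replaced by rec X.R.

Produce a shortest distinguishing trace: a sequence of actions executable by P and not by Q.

b

P's transition system — 5 states:
  u0 = b.((b.0 + b.0) | (a.0 | (0 + 0))) | --b--▸ u1
  u1 = (b.0 + b.0) | (a.0 | (0 + 0)) | --a--▸ u2, --b--▸ u3
  u2 = (b.0 + b.0) | (0 | (0 + 0)) | --b--▸ u4
  u3 = 0 | (a.0 | (0 + 0)) | --a--▸ u4
  u4 = 0 | (0 | (0 + 0)) | (no moves)
Q's transition system — 5 states:
  v0 = a.((b.0 + b.0) | (a.0 | (0 + 0))) | --a--▸ v1
  v1 = (b.0 + b.0) | (a.0 | (0 + 0)) | --a--▸ v2, --b--▸ v3
  v2 = (b.0 + b.0) | (0 | (0 + 0)) | --b--▸ v4
  v3 = 0 | (a.0 | (0 + 0)) | --a--▸ v4
  v4 = 0 | (0 | (0 + 0)) | (no moves)
Trace ⟨b⟩ through P, begin at {u0}:
  after b @ step 1: {u1}
  — P admits the full trace.
Trace ⟨b⟩ through Q, begin at {v0}:
  after b @ step 1: ∅  — Q cannot continue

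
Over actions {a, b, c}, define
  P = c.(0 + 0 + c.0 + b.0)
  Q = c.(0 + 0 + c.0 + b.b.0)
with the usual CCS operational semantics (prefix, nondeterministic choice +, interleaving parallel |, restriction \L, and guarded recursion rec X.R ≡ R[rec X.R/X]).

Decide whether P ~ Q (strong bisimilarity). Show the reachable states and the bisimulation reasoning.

P's transition system — 3 states:
  u0 = c.(0 + 0 + c.0 + b.0) | -c-> u1
  u1 = 0 + 0 + c.0 + b.0 | -b-> u2, -c-> u2
  u2 = 0 | deadlocked
Q's transition system — 4 states:
  v0 = c.(0 + 0 + c.0 + b.b.0) | -c-> v1
  v1 = 0 + 0 + c.0 + b.b.0 | -b-> v2, -c-> v3
  v2 = b.0 | -b-> v3
  v3 = 0 | deadlocked
Coarsest stable partition (strong bisimilarity classes):
  B0 = {u0}
  B1 = {u1}
  B2 = {u2, v3}
  B3 = {v0}
  B4 = {v1}
  B5 = {v2}
u0 ∈ B0, v0 ∈ B3 → different blocks

NO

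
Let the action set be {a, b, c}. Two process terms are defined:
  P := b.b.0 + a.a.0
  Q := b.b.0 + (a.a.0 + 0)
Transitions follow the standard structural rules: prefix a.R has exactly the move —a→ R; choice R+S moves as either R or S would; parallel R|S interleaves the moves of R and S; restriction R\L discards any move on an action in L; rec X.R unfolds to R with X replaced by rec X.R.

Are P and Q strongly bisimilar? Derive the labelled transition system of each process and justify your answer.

bisimilar

LTS(P): 4 reachable states
  u0 = b.b.0 + a.a.0 ⊢ =a=> u1, =b=> u2
  u1 = a.0 ⊢ =a=> u3
  u2 = b.0 ⊢ =b=> u3
  u3 = 0 ⊢ (no moves)
LTS(Q): 4 reachable states
  v0 = b.b.0 + (a.a.0 + 0) ⊢ =a=> v1, =b=> v2
  v1 = a.0 ⊢ =a=> v3
  v2 = b.0 ⊢ =b=> v3
  v3 = 0 ⊢ (no moves)
Partition-refinement fixed point:
  B0 = {u0, v0}
  B1 = {u2, v2}
  B2 = {u3, v3}
  B3 = {u1, v1}
u0 ∈ B0, v0 ∈ B0 → same block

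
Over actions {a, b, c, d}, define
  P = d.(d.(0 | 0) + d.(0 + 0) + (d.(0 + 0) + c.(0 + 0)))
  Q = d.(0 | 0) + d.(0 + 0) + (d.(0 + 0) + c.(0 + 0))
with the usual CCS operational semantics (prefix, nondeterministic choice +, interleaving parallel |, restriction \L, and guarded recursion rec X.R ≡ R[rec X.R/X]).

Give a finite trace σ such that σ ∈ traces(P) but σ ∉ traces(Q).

dc

LTS(P): 4 reachable states
  p0 = d.(d.(0 | 0) + d.(0 + 0) + (d.(0 + 0) + c.(0 + 0))) → =d=> p1
  p1 = d.(0 | 0) + d.(0 + 0) + (d.(0 + 0) + c.(0 + 0)) → =c=> p2, =d=> p2, =d=> p3
  p2 = 0 + 0 → deadlocked
  p3 = 0 | 0 → deadlocked
LTS(Q): 3 reachable states
  q0 = d.(0 | 0) + d.(0 + 0) + (d.(0 + 0) + c.(0 + 0)) → =c=> q1, =d=> q1, =d=> q2
  q1 = 0 + 0 → deadlocked
  q2 = 0 | 0 → deadlocked
Trace ⟨dc⟩ through P, begin at {p0}:
  after d @ step 1: {p1}
  after c @ step 2: {p2}
  — P admits the full trace.
Trace ⟨dc⟩ through Q, begin at {q0}:
  after d @ step 1: {q1, q2}
  after c @ step 2: no successor for Q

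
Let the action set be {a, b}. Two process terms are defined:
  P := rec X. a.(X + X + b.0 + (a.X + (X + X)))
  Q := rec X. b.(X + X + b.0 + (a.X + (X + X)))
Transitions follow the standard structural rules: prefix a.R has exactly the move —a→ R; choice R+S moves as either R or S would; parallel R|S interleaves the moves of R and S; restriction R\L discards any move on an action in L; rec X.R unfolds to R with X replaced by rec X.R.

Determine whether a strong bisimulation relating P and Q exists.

NO

Reachable graph of P (3 states):
  p0 = rec X. a.(X + X + b.0 + (a.X + (X + X))) has moves -a-> p1
  p1 = (rec X. a.(X + X + b.0 + (a.X + (X + X)))) + (rec X. a.(X + X + b.0 + (a.X + (X + X)))) + b.0 + (a.(rec X. a.(X + X + b.0 + (a.X + (X + X)))) + ((rec X. a.(X + X + b.0 + (a.X + (X + X)))) + (rec X. a.(X + X + b.0 + (a.X + (X + X)))))) has moves -a-> p0, -a-> p1, -b-> p2
  p2 = 0 has moves ·
Reachable graph of Q (3 states):
  q0 = rec X. b.(X + X + b.0 + (a.X + (X + X))) has moves -b-> q1
  q1 = (rec X. b.(X + X + b.0 + (a.X + (X + X)))) + (rec X. b.(X + X + b.0 + (a.X + (X + X)))) + b.0 + (a.(rec X. b.(X + X + b.0 + (a.X + (X + X)))) + ((rec X. b.(X + X + b.0 + (a.X + (X + X)))) + (rec X. b.(X + X + b.0 + (a.X + (X + X)))))) has moves -a-> q0, -b-> q1, -b-> q2
  q2 = 0 has moves ·
Coarsest stable partition (strong bisimilarity classes):
  B0 = {p0}
  B1 = {p1}
  B2 = {p2, q2}
  B3 = {q0}
  B4 = {q1}
p0 ∈ B0, q0 ∈ B3 → different blocks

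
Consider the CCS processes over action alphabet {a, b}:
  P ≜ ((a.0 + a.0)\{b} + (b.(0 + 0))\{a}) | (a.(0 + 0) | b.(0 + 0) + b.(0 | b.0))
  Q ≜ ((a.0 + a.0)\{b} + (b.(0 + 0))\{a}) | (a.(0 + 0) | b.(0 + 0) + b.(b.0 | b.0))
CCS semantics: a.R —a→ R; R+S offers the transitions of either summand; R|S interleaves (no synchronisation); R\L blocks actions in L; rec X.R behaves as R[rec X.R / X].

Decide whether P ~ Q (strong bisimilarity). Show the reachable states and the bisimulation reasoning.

LTS(P): 18 reachable states
  s0 = ((a.0 + a.0)\{b} + (b.(0 + 0))\{a}) | (a.(0 + 0) | b.(0 + 0) + b.(0 | b.0)) :: --a--▸ s1, --a--▸ s2, --b--▸ s3, --b--▸ s4, --b--▸ s5
  s1 = ((a.0 + a.0)\{b} + (b.(0 + 0))\{a}) | ((0 + 0) | b.(0 + 0)) :: --a--▸ s6, --b--▸ s7, --b--▸ s8
  s2 = 0\{b} | (a.(0 + 0) | b.(0 + 0) + b.(0 | b.0)) :: --a--▸ s6, --b--▸ s10, --b--▸ s9
  s3 = ((a.0 + a.0)\{b} + (b.(0 + 0))\{a}) | (0 | b.0) :: --a--▸ s9, --b--▸ s11, --b--▸ s12
  s4 = ((a.0 + a.0)\{b} + (b.(0 + 0))\{a}) | (a.(0 + 0) | (0 + 0)) :: --a--▸ s10, --a--▸ s7, --b--▸ s13
  s5 = (0 + 0)\{a} | (a.(0 + 0) | b.(0 + 0) + b.(0 | b.0)) :: --a--▸ s8, --b--▸ s12, --b--▸ s13
  s6 = 0\{b} | ((0 + 0) | b.(0 + 0)) :: --b--▸ s14
  s7 = ((a.0 + a.0)\{b} + (b.(0 + 0))\{a}) | ((0 + 0) | (0 + 0)) :: --a--▸ s14, --b--▸ s15
  s8 = (0 + 0)\{a} | ((0 + 0) | b.(0 + 0)) :: --b--▸ s15
  s9 = 0\{b} | (0 | b.0) :: --b--▸ s16
  s10 = 0\{b} | (a.(0 + 0) | (0 + 0)) :: --a--▸ s14
  s11 = ((a.0 + a.0)\{b} + (b.(0 + 0))\{a}) | (0 | 0) :: --a--▸ s16, --b--▸ s17
  s12 = (0 + 0)\{a} | (0 | b.0) :: --b--▸ s17
  s13 = (0 + 0)\{a} | (a.(0 + 0) | (0 + 0)) :: --a--▸ s15
  s14 = 0\{b} | ((0 + 0) | (0 + 0)) :: (no moves)
  s15 = (0 + 0)\{a} | ((0 + 0) | (0 + 0)) :: (no moves)
  s16 = 0\{b} | (0 | 0) :: (no moves)
  s17 = (0 + 0)\{a} | (0 | 0) :: (no moves)
LTS(Q): 24 reachable states
  t0 = ((a.0 + a.0)\{b} + (b.(0 + 0))\{a}) | (a.(0 + 0) | b.(0 + 0) + b.(b.0 | b.0)) :: --a--▸ t1, --a--▸ t2, --b--▸ t3, --b--▸ t4, --b--▸ t5
  t1 = ((a.0 + a.0)\{b} + (b.(0 + 0))\{a}) | ((0 + 0) | b.(0 + 0)) :: --a--▸ t6, --b--▸ t7, --b--▸ t8
  t2 = 0\{b} | (a.(0 + 0) | b.(0 + 0) + b.(b.0 | b.0)) :: --a--▸ t6, --b--▸ t10, --b--▸ t9
  t3 = ((a.0 + a.0)\{b} + (b.(0 + 0))\{a}) | (a.(0 + 0) | (0 + 0)) :: --a--▸ t7, --a--▸ t9, --b--▸ t11
  t4 = ((a.0 + a.0)\{b} + (b.(0 + 0))\{a}) | (b.0 | b.0) :: --a--▸ t10, --b--▸ t12, --b--▸ t13, --b--▸ t14
  t5 = (0 + 0)\{a} | (a.(0 + 0) | b.(0 + 0) + b.(b.0 | b.0)) :: --a--▸ t8, --b--▸ t11, --b--▸ t14
  t6 = 0\{b} | ((0 + 0) | b.(0 + 0)) :: --b--▸ t15
  t7 = ((a.0 + a.0)\{b} + (b.(0 + 0))\{a}) | ((0 + 0) | (0 + 0)) :: --a--▸ t15, --b--▸ t16
  t8 = (0 + 0)\{a} | ((0 + 0) | b.(0 + 0)) :: --b--▸ t16
  t9 = 0\{b} | (a.(0 + 0) | (0 + 0)) :: --a--▸ t15
  t10 = 0\{b} | (b.0 | b.0) :: --b--▸ t17, --b--▸ t18
  t11 = (0 + 0)\{a} | (a.(0 + 0) | (0 + 0)) :: --a--▸ t16
  t12 = ((a.0 + a.0)\{b} + (b.(0 + 0))\{a}) | (0 | b.0) :: --a--▸ t17, --b--▸ t19, --b--▸ t20
  t13 = ((a.0 + a.0)\{b} + (b.(0 + 0))\{a}) | (b.0 | 0) :: --a--▸ t18, --b--▸ t19, --b--▸ t21
  t14 = (0 + 0)\{a} | (b.0 | b.0) :: --b--▸ t20, --b--▸ t21
  t15 = 0\{b} | ((0 + 0) | (0 + 0)) :: (no moves)
  t16 = (0 + 0)\{a} | ((0 + 0) | (0 + 0)) :: (no moves)
  t17 = 0\{b} | (0 | b.0) :: --b--▸ t22
  t18 = 0\{b} | (b.0 | 0) :: --b--▸ t22
  t19 = ((a.0 + a.0)\{b} + (b.(0 + 0))\{a}) | (0 | 0) :: --a--▸ t22, --b--▸ t23
  t20 = (0 + 0)\{a} | (0 | b.0) :: --b--▸ t23
  t21 = (0 + 0)\{a} | (b.0 | 0) :: --b--▸ t23
  t22 = 0\{b} | (0 | 0) :: (no moves)
  t23 = (0 + 0)\{a} | (0 | 0) :: (no moves)
Coarsest stable partition (strong bisimilarity classes):
  B0 = {s0}
  B1 = {s2, s5}
  B2 = {s12, s6, s8, s9, t17, t18, t20, t21, t6, t8}
  B3 = {s14, s15, s16, s17, t15, t16, t22, t23}
  B4 = {s10, s13, t11, t9}
  B5 = {s1, s3, t1, t12, t13}
  B6 = {s11, s7, t19, t7}
  B7 = {s4, t3}
  B8 = {t0}
  B9 = {t4}
  B10 = {t10, t14}
  B11 = {t2, t5}
s0 ∈ B0, t0 ∈ B8 → different blocks

NO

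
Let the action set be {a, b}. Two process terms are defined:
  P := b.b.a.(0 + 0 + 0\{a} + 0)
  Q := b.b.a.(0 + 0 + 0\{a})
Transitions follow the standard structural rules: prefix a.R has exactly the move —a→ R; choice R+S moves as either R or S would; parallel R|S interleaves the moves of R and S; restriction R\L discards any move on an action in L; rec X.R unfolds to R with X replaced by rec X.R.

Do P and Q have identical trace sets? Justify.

P's transition system — 4 states:
  m0 = b.b.a.(0 + 0 + 0\{a} + 0) :: --b--▸ m1
  m1 = b.a.(0 + 0 + 0\{a} + 0) :: --b--▸ m2
  m2 = a.(0 + 0 + 0\{a} + 0) :: --a--▸ m3
  m3 = 0 + 0 + 0\{a} + 0 :: (no moves)
Q's transition system — 4 states:
  n0 = b.b.a.(0 + 0 + 0\{a}) :: --b--▸ n1
  n1 = b.a.(0 + 0 + 0\{a}) :: --b--▸ n2
  n2 = a.(0 + 0 + 0\{a}) :: --a--▸ n3
  n3 = 0 + 0 + 0\{a} :: (no moves)
Bisimilarity quotient blocks:
  B0 = {m0, n0}
  B1 = {m1, n1}
  B2 = {m2, n2}
  B3 = {m3, n3}
m0 ∈ B0, n0 ∈ B0 → same block
Bisimilar ⇒ trace-equivalent.

traces(P) = traces(Q)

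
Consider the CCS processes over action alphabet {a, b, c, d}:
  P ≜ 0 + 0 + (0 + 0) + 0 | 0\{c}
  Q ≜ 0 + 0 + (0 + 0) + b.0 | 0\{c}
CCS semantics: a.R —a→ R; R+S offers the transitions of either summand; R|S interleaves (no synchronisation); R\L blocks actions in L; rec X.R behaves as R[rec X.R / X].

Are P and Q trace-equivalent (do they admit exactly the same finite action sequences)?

Reachable graph of P (1 states):
  m0 = 0 + 0 + (0 + 0) + 0 | 0\{c} | stopped
Reachable graph of Q (2 states):
  n0 = 0 + 0 + (0 + 0) + b.0 | 0\{c} | --b--▸ n1
  n1 = 0 | 0\{c} | stopped
Run σ = ⟨b⟩ on Q: start {n0}
  after b @ step 1: {n1}
  ✓ Q
Run σ = ⟨b⟩ on P: start {m0}
  after b @ step 1: ∅ (P stuck)

traces(P) ≠ traces(Q) — witness ⟨b⟩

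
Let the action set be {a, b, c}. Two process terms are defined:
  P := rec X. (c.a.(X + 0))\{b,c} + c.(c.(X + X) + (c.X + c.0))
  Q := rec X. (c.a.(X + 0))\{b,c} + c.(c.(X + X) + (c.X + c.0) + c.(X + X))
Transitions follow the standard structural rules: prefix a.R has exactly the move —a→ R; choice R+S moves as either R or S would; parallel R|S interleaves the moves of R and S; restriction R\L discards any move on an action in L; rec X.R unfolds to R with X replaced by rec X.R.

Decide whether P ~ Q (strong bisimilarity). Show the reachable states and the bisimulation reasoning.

LTS(P): 4 reachable states
  p0 = rec X. (c.a.(X + 0))\{b,c} + c.(c.(X + X) + (c.X + c.0)) ⊢ =c=> p1
  p1 = c.((rec X. (c.a.(X + 0))\{b,c} + c.(c.(X + X) + (c.X + c.0))) + (rec X. (c.a.(X + 0))\{b,c} + c.(c.(X + X) + (c.X + c.0)))) + (c.(rec X. (c.a.(X + 0))\{b,c} + c.(c.(X + X) + (c.X + c.0))) + c.0) ⊢ =c=> p0, =c=> p2, =c=> p3
  p2 = (rec X. (c.a.(X + 0))\{b,c} + c.(c.(X + X) + (c.X + c.0))) + (rec X. (c.a.(X + 0))\{b,c} + c.(c.(X + X) + (c.X + c.0))) ⊢ =c=> p1
  p3 = 0 ⊢ stopped
LTS(Q): 4 reachable states
  q0 = rec X. (c.a.(X + 0))\{b,c} + c.(c.(X + X) + (c.X + c.0) + c.(X + X)) ⊢ =c=> q1
  q1 = c.((rec X. (c.a.(X + 0))\{b,c} + c.(c.(X + X) + (c.X + c.0) + c.(X + X))) + (rec X. (c.a.(X + 0))\{b,c} + c.(c.(X + X) + (c.X + c.0) + c.(X + X)))) + (c.(rec X. (c.a.(X + 0))\{b,c} + c.(c.(X + X) + (c.X + c.0) + c.(X + X))) + c.0) + c.((rec X. (c.a.(X + 0))\{b,c} + c.(c.(X + X) + (c.X + c.0) + c.(X + X))) + (rec X. (c.a.(X + 0))\{b,c} + c.(c.(X + X) + (c.X + c.0) + c.(X + X)))) ⊢ =c=> q0, =c=> q2, =c=> q3
  q2 = (rec X. (c.a.(X + 0))\{b,c} + c.(c.(X + X) + (c.X + c.0) + c.(X + X))) + (rec X. (c.a.(X + 0))\{b,c} + c.(c.(X + X) + (c.X + c.0) + c.(X + X))) ⊢ =c=> q1
  q3 = 0 ⊢ stopped
Partition-refinement fixed point:
  B0 = {p0, p2, q0, q2}
  B1 = {p1, q1}
  B2 = {p3, q3}
p0 ∈ B0, q0 ∈ B0 → same block

YES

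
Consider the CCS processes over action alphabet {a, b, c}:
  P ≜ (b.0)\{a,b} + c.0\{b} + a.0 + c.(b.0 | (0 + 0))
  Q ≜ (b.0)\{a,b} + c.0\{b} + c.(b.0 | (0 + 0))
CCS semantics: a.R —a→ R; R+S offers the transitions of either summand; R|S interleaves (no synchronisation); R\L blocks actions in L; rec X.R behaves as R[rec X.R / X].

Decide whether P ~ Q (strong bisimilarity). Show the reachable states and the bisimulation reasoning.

P's transition system — 5 states:
  u0 = (b.0)\{a,b} + c.0\{b} + a.0 + c.(b.0 | (0 + 0)) → —a→ u1, —c→ u2, —c→ u3
  u1 = 0 → ∅
  u2 = 0\{b} → ∅
  u3 = b.0 | (0 + 0) → —b→ u4
  u4 = 0 | (0 + 0) → ∅
Q's transition system — 4 states:
  v0 = (b.0)\{a,b} + c.0\{b} + c.(b.0 | (0 + 0)) → —c→ v1, —c→ v2
  v1 = 0\{b} → ∅
  v2 = b.0 | (0 + 0) → —b→ v3
  v3 = 0 | (0 + 0) → ∅
Partition-refinement fixed point:
  B0 = {u0}
  B1 = {u1, u2, u4, v1, v3}
  B2 = {u3, v2}
  B3 = {v0}
u0 ∈ B0, v0 ∈ B3 → different blocks

not bisimilar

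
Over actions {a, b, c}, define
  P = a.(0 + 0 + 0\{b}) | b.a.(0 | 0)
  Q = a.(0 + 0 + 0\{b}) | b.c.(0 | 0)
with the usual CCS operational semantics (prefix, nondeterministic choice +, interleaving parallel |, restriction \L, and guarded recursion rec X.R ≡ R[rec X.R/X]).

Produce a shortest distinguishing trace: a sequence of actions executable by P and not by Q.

aba

Reachable graph of P (6 states):
  p0 = a.(0 + 0 + 0\{b}) | b.a.(0 | 0) :: -a-> p1, -b-> p2
  p1 = (0 + 0 + 0\{b}) | b.a.(0 | 0) :: -b-> p3
  p2 = a.(0 + 0 + 0\{b}) | a.(0 | 0) :: -a-> p3, -a-> p4
  p3 = (0 + 0 + 0\{b}) | a.(0 | 0) :: -a-> p5
  p4 = a.(0 + 0 + 0\{b}) | (0 | 0) :: -a-> p5
  p5 = (0 + 0 + 0\{b}) | (0 | 0) :: deadlocked
Reachable graph of Q (6 states):
  q0 = a.(0 + 0 + 0\{b}) | b.c.(0 | 0) :: -a-> q1, -b-> q2
  q1 = (0 + 0 + 0\{b}) | b.c.(0 | 0) :: -b-> q3
  q2 = a.(0 + 0 + 0\{b}) | c.(0 | 0) :: -a-> q3, -c-> q4
  q3 = (0 + 0 + 0\{b}) | c.(0 | 0) :: -c-> q5
  q4 = a.(0 + 0 + 0\{b}) | (0 | 0) :: -a-> q5
  q5 = (0 + 0 + 0\{b}) | (0 | 0) :: deadlocked
Run σ = ⟨aba⟩ on P: start {p0}
  after a @ step 1: {p1}
  after b @ step 2: {p3}
  after a @ step 3: {p5}
  P completes σ.
Run σ = ⟨aba⟩ on Q: start {q0}
  after a @ step 1: {q1}
  after b @ step 2: {q3}
  after a @ step 3: ∅ (Q stuck)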